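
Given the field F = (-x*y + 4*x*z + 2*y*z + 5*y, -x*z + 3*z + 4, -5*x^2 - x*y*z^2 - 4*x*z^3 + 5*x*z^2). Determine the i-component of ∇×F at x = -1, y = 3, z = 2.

0

(∇×F)_1 = ∂F₃/∂y − ∂F₂/∂z
= -x*z^2 − (-x + 3)
= -x*z^2 + x - 3
At (-1, 3, 2): 0.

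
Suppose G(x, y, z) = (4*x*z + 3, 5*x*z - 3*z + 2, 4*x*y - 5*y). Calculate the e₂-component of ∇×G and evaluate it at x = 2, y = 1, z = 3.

4

(∇×G)_2 = ∂G₁/∂z − ∂G₃/∂x
= 4*x − (4*y)
= 4*x - 4*y
At (2, 1, 3): 4.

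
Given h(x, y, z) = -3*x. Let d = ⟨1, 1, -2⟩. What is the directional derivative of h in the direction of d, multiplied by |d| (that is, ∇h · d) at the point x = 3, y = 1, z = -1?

-3

∂h/∂x = -3
∂h/∂y = 0
∂h/∂z = 0
∇h at (3, 1, -1) = (-3, 0, 0)
∇h · d = (-3)(1) + (0)(1) + (0)(-2) = -3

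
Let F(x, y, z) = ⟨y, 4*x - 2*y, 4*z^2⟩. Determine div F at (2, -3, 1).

6

∂F₁/∂x = 0
∂F₂/∂y = -2
∂F₃/∂z = 8*z
∇·F = 8*z - 2
At (2, -3, 1): 6.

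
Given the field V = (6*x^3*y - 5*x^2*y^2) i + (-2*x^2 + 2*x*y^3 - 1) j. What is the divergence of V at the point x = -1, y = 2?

∂V₁/∂x = 18*x^2*y - 10*x*y^2
∂V₂/∂y = 6*x*y^2
∇·V = 18*x^2*y - 4*x*y^2
At (-1, 2): 52.

52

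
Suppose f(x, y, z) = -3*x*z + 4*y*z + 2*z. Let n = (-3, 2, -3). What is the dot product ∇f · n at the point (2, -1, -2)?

∂f/∂x = -3*z
∂f/∂y = 4*z
∂f/∂z = -3*x + 4*y + 2
∇f at (2, -1, -2) = (6, -8, -8)
∇f · n = (6)(-3) + (-8)(2) + (-8)(-3) = -10

-10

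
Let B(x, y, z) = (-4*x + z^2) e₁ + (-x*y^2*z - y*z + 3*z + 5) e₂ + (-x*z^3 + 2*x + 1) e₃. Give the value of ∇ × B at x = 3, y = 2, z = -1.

(∇×B)₁ = ∂B₃/∂y − ∂B₂/∂z = x*y^2 + y - 3
(∇×B)₂ = ∂B₁/∂z − ∂B₃/∂x = z^3 + 2*z - 2
(∇×B)₃ = ∂B₂/∂x − ∂B₁/∂y = -y^2*z
∇×B = (x*y^2 + y - 3, z^3 + 2*z - 2, -y^2*z)
At (3, 2, -1): (11, -5, 4).

(11, -5, 4)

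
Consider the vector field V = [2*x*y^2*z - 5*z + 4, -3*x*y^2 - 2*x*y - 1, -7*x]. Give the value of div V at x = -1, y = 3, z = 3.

∂V₁/∂x = 2*y^2*z
∂V₂/∂y = -6*x*y - 2*x
∂V₃/∂z = 0
∇·V = -6*x*y - 2*x + 2*y^2*z
At (-1, 3, 3): 74.

74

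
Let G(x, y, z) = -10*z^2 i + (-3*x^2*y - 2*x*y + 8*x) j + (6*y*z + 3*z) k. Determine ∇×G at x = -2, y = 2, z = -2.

(-12, 40, 28)

(∇×G)₁ = ∂G₃/∂y − ∂G₂/∂z = 6*z
(∇×G)₂ = ∂G₁/∂z − ∂G₃/∂x = -20*z
(∇×G)₃ = ∂G₂/∂x − ∂G₁/∂y = -6*x*y - 2*y + 8
∇×G = (6*z, -20*z, -6*x*y - 2*y + 8)
At (-2, 2, -2): (-12, 40, 28).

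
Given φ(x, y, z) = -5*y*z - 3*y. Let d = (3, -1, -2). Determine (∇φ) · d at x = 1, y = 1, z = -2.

∂φ/∂x = 0
∂φ/∂y = -5*z - 3
∂φ/∂z = -5*y
∇φ at (1, 1, -2) = (0, 7, -5)
∇φ · d = (0)(3) + (7)(-1) + (-5)(-2) = 3

3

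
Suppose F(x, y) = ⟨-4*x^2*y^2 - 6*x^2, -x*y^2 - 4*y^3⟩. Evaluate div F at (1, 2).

∂F₁/∂x = -8*x*y^2 - 12*x
∂F₂/∂y = -2*x*y - 12*y^2
∇·F = -8*x*y^2 - 2*x*y - 12*x - 12*y^2
At (1, 2): -96.

-96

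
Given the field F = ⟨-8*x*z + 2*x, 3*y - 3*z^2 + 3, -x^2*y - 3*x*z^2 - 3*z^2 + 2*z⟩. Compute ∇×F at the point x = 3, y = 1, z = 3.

(∇×F)₁ = ∂F₃/∂y − ∂F₂/∂z = -x^2 + 6*z
(∇×F)₂ = ∂F₁/∂z − ∂F₃/∂x = 2*x*y - 8*x + 3*z^2
(∇×F)₃ = ∂F₂/∂x − ∂F₁/∂y = 0
∇×F = (-x^2 + 6*z, 2*x*y - 8*x + 3*z^2, 0)
At (3, 1, 3): (9, 9, 0).

(9, 9, 0)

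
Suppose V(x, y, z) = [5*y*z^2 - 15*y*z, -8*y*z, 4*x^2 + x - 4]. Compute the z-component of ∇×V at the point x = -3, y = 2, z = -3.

(∇×V)_3 = ∂V₂/∂x − ∂V₁/∂y
= 0 − (5*z^2 - 15*z)
= -5*z^2 + 15*z
At (-3, 2, -3): -90.

-90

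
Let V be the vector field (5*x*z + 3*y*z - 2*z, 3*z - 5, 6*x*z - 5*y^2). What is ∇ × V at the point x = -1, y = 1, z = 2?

(∇×V)₁ = ∂V₃/∂y − ∂V₂/∂z = -10*y - 3
(∇×V)₂ = ∂V₁/∂z − ∂V₃/∂x = 5*x + 3*y - 6*z - 2
(∇×V)₃ = ∂V₂/∂x − ∂V₁/∂y = -3*z
∇×V = (-10*y - 3, 5*x + 3*y - 6*z - 2, -3*z)
At (-1, 1, 2): (-13, -16, -6).

(-13, -16, -6)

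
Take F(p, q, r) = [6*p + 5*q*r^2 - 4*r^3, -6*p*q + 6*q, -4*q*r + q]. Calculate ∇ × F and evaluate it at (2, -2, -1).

(∇×F)₁ = ∂F₃/∂q − ∂F₂/∂r = -4*r + 1
(∇×F)₂ = ∂F₁/∂r − ∂F₃/∂p = 10*q*r - 12*r^2
(∇×F)₃ = ∂F₂/∂p − ∂F₁/∂q = -6*q - 5*r^2
∇×F = (-4*r + 1, 10*q*r - 12*r^2, -6*q - 5*r^2)
At (2, -2, -1): (5, 8, 7).

(5, 8, 7)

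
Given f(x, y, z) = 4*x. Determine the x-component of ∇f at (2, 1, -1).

4

(∇f)_1 = ∂f/∂x = 4
At (2, 1, -1): 4.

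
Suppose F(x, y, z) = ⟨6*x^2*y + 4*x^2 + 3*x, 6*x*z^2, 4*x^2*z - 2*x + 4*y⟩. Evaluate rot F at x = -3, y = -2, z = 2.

(76, 50, -30)

(∇×F)₁ = ∂F₃/∂y − ∂F₂/∂z = -12*x*z + 4
(∇×F)₂ = ∂F₁/∂z − ∂F₃/∂x = -8*x*z + 2
(∇×F)₃ = ∂F₂/∂x − ∂F₁/∂y = -6*x^2 + 6*z^2
∇×F = (-12*x*z + 4, -8*x*z + 2, -6*x^2 + 6*z^2)
At (-3, -2, 2): (76, 50, -30).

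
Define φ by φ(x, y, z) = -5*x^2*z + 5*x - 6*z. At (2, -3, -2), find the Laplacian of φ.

20

∂²φ/∂x² = -10*z
∂²φ/∂y² = 0
∂²φ/∂z² = 0
∇²φ = -10*z
At (2, -3, -2): 20.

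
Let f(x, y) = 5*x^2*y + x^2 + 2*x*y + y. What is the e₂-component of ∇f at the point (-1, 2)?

(∇f)_2 = ∂f/∂y = 5*x^2 + 2*x + 1
At (-1, 2): 4.

4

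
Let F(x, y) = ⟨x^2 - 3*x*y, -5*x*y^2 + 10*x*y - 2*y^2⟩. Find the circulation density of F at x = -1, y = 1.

∂F₂/∂x = -5*y^2 + 10*y
∂F₁/∂y = -3*x
Scalar curl = 3*x - 5*y^2 + 10*y
At (-1, 1): 2.

2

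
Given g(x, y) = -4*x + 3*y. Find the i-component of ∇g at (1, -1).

(∇g)_1 = ∂g/∂x = -4
At (1, -1): -4.

-4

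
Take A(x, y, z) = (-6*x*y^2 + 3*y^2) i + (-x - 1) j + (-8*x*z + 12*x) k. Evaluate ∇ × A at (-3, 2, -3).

(0, -36, -85)

(∇×A)₁ = ∂A₃/∂y − ∂A₂/∂z = 0
(∇×A)₂ = ∂A₁/∂z − ∂A₃/∂x = 8*z - 12
(∇×A)₃ = ∂A₂/∂x − ∂A₁/∂y = 12*x*y - 6*y - 1
∇×A = (0, 8*z - 12, 12*x*y - 6*y - 1)
At (-3, 2, -3): (0, -36, -85).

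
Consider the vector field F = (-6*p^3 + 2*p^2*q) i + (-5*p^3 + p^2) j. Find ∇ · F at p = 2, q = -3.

-96

∂F₁/∂p = -18*p^2 + 4*p*q
∂F₂/∂q = 0
∇·F = -18*p^2 + 4*p*q
At (2, -3): -96.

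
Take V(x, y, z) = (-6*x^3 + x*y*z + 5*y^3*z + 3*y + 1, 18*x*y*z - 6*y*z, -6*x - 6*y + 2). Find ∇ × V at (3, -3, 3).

(138, -138, -579)

(∇×V)₁ = ∂V₃/∂y − ∂V₂/∂z = -18*x*y + 6*y - 6
(∇×V)₂ = ∂V₁/∂z − ∂V₃/∂x = x*y + 5*y^3 + 6
(∇×V)₃ = ∂V₂/∂x − ∂V₁/∂y = -x*z - 15*y^2*z + 18*y*z - 3
∇×V = (-18*x*y + 6*y - 6, x*y + 5*y^3 + 6, -x*z - 15*y^2*z + 18*y*z - 3)
At (3, -3, 3): (138, -138, -579).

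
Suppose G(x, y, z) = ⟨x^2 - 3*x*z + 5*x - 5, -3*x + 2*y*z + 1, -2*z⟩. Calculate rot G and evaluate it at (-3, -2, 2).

(4, 9, -3)

(∇×G)₁ = ∂G₃/∂y − ∂G₂/∂z = -2*y
(∇×G)₂ = ∂G₁/∂z − ∂G₃/∂x = -3*x
(∇×G)₃ = ∂G₂/∂x − ∂G₁/∂y = -3
∇×G = (-2*y, -3*x, -3)
At (-3, -2, 2): (4, 9, -3).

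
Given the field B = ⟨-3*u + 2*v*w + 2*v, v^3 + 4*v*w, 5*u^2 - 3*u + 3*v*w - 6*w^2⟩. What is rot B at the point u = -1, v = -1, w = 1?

(7, 11, -4)

(∇×B)₁ = ∂B₃/∂v − ∂B₂/∂w = -4*v + 3*w
(∇×B)₂ = ∂B₁/∂w − ∂B₃/∂u = -10*u + 2*v + 3
(∇×B)₃ = ∂B₂/∂u − ∂B₁/∂v = -2*w - 2
∇×B = (-4*v + 3*w, -10*u + 2*v + 3, -2*w - 2)
At (-1, -1, 1): (7, 11, -4).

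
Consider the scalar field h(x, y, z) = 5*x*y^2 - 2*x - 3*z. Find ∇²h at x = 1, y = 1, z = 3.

10

∂²h/∂x² = 0
∂²h/∂y² = 10*x
∂²h/∂z² = 0
∇²h = 10*x
At (1, 1, 3): 10.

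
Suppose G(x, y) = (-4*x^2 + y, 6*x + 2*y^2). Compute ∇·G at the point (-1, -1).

∂G₁/∂x = -8*x
∂G₂/∂y = 4*y
∇·G = -8*x + 4*y
At (-1, -1): 4.

4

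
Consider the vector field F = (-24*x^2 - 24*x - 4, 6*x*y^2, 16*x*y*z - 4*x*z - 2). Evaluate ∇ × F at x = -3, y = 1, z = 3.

(∇×F)₁ = ∂F₃/∂y − ∂F₂/∂z = 16*x*z
(∇×F)₂ = ∂F₁/∂z − ∂F₃/∂x = -16*y*z + 4*z
(∇×F)₃ = ∂F₂/∂x − ∂F₁/∂y = 6*y^2
∇×F = (16*x*z, -16*y*z + 4*z, 6*y^2)
At (-3, 1, 3): (-144, -36, 6).

(-144, -36, 6)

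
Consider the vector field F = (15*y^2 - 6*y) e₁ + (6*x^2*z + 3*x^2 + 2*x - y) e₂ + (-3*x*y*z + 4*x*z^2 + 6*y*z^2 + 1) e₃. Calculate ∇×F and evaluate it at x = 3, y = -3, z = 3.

(∇×F)₁ = ∂F₃/∂y − ∂F₂/∂z = -6*x^2 - 3*x*z + 6*z^2
(∇×F)₂ = ∂F₁/∂z − ∂F₃/∂x = 3*y*z - 4*z^2
(∇×F)₃ = ∂F₂/∂x − ∂F₁/∂y = 12*x*z + 6*x - 30*y + 8
∇×F = (-6*x^2 - 3*x*z + 6*z^2, 3*y*z - 4*z^2, 12*x*z + 6*x - 30*y + 8)
At (3, -3, 3): (-27, -63, 224).

(-27, -63, 224)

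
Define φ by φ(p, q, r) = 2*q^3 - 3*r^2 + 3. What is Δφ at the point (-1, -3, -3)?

-42

∂²φ/∂p² = 0
∂²φ/∂q² = 12*q
∂²φ/∂r² = -6
∇²φ = 12*q - 6
At (-1, -3, -3): -42.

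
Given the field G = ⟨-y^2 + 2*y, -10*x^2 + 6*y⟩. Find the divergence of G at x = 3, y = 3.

∂G₁/∂x = 0
∂G₂/∂y = 6
∇·G = 6
At (3, 3): 6.

6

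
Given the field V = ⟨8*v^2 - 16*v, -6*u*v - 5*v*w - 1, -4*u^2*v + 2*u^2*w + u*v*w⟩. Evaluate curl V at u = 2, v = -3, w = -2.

(∇×V)₁ = ∂V₃/∂v − ∂V₂/∂w = -4*u^2 + u*w + 5*v
(∇×V)₂ = ∂V₁/∂w − ∂V₃/∂u = 8*u*v - 4*u*w - v*w
(∇×V)₃ = ∂V₂/∂u − ∂V₁/∂v = -22*v + 16
∇×V = (-4*u^2 + u*w + 5*v, 8*u*v - 4*u*w - v*w, -22*v + 16)
At (2, -3, -2): (-35, -38, 82).

(-35, -38, 82)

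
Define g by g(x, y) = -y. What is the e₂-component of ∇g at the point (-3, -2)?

-1

(∇g)_2 = ∂g/∂y = -1
At (-3, -2): -1.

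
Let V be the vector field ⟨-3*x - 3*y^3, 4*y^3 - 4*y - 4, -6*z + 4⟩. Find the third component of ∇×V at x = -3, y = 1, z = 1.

9

(∇×V)_3 = ∂V₂/∂x − ∂V₁/∂y
= 0 − (-9*y^2)
= 9*y^2
At (-3, 1, 1): 9.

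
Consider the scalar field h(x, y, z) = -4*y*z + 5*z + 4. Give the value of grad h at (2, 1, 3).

∂h/∂x = 0
∂h/∂y = -4*z
∂h/∂z = -4*y + 5
∇h = (0, -4*z, -4*y + 5)
At (2, 1, 3): (0, -12, 1).

(0, -12, 1)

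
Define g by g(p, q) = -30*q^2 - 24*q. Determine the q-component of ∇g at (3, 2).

-144

(∇g)_2 = ∂g/∂q = -60*q - 24
At (3, 2): -144.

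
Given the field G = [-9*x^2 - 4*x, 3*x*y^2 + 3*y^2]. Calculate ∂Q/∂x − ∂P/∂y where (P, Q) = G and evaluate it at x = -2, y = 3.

27

∂G₂/∂x = 3*y^2
∂G₁/∂y = 0
Scalar curl = 3*y^2
At (-2, 3): 27.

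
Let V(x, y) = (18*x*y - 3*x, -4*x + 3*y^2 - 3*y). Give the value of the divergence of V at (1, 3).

∂V₁/∂x = 18*y - 3
∂V₂/∂y = 6*y - 3
∇·V = 24*y - 6
At (1, 3): 66.

66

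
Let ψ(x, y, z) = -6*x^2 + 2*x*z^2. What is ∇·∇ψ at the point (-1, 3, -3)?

-16

∂²ψ/∂x² = -12
∂²ψ/∂y² = 0
∂²ψ/∂z² = 4*x
∇²ψ = 4*x - 12
At (-1, 3, -3): -16.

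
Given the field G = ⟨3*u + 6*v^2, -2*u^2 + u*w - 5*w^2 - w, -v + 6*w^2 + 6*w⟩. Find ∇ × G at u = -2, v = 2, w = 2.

(∇×G)₁ = ∂G₃/∂v − ∂G₂/∂w = -u + 10*w
(∇×G)₂ = ∂G₁/∂w − ∂G₃/∂u = 0
(∇×G)₃ = ∂G₂/∂u − ∂G₁/∂v = -4*u - 12*v + w
∇×G = (-u + 10*w, 0, -4*u - 12*v + w)
At (-2, 2, 2): (22, 0, -14).

(22, 0, -14)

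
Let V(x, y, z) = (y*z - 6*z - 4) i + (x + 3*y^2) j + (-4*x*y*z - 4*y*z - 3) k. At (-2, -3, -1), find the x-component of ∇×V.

-4

(∇×V)_1 = ∂V₃/∂y − ∂V₂/∂z
= -4*x*z - 4*z − (0)
= -4*x*z - 4*z
At (-2, -3, -1): -4.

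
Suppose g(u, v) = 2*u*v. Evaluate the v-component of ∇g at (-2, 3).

-4

(∇g)_2 = ∂g/∂v = 2*u
At (-2, 3): -4.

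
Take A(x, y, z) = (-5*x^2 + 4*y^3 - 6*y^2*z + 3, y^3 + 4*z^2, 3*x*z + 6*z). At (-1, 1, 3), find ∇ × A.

(-24, -15, 24)

(∇×A)₁ = ∂A₃/∂y − ∂A₂/∂z = -8*z
(∇×A)₂ = ∂A₁/∂z − ∂A₃/∂x = -6*y^2 - 3*z
(∇×A)₃ = ∂A₂/∂x − ∂A₁/∂y = -12*y^2 + 12*y*z
∇×A = (-8*z, -6*y^2 - 3*z, -12*y^2 + 12*y*z)
At (-1, 1, 3): (-24, -15, 24).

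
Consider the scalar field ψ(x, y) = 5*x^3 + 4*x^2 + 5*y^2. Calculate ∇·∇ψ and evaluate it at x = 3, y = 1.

∂²ψ/∂x² = 2*(15*x + 4)
∂²ψ/∂y² = 10
∇²ψ = 30*x + 18
At (3, 1): 108.

108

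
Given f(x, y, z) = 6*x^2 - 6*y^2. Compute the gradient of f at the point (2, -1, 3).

∂f/∂x = 12*x
∂f/∂y = -12*y
∂f/∂z = 0
∇f = (12*x, -12*y, 0)
At (2, -1, 3): (24, 12, 0).

(24, 12, 0)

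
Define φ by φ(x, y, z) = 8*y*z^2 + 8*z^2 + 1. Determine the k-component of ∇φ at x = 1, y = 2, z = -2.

-96

(∇φ)_3 = ∂φ/∂z = 16*y*z + 16*z
At (1, 2, -2): -96.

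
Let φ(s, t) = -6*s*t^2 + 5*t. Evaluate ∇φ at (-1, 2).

∂φ/∂s = -6*t^2
∂φ/∂t = -12*s*t + 5
∇φ = (-6*t^2, -12*s*t + 5)
At (-1, 2): (-24, 29).

(-24, 29)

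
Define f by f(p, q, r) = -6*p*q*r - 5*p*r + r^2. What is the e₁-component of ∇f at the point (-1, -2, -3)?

(∇f)_1 = ∂f/∂p = -6*q*r - 5*r
At (-1, -2, -3): -21.

-21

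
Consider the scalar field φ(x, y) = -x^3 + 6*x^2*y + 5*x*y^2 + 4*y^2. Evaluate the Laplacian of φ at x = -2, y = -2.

-24

∂²φ/∂x² = 6*(-x + 2*y)
∂²φ/∂y² = 2*(5*x + 4)
∇²φ = 4*x + 12*y + 8
At (-2, -2): -24.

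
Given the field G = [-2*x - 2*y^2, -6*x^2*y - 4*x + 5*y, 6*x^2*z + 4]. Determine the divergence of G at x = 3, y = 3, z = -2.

3

∂G₁/∂x = -2
∂G₂/∂y = -6*x^2 + 5
∂G₃/∂z = 6*x^2
∇·G = 3
At (3, 3, -2): 3.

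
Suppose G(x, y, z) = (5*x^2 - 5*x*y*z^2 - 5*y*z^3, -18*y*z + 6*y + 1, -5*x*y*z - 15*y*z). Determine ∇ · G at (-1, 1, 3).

-113

∂G₁/∂x = 10*x - 5*y*z^2
∂G₂/∂y = -18*z + 6
∂G₃/∂z = -5*x*y - 15*y
∇·G = -5*x*y + 10*x - 5*y*z^2 - 15*y - 18*z + 6
At (-1, 1, 3): -113.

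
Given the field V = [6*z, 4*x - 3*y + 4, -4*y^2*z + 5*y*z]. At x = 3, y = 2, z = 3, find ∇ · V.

∂V₁/∂x = 0
∂V₂/∂y = -3
∂V₃/∂z = -4*y^2 + 5*y
∇·V = -4*y^2 + 5*y - 3
At (3, 2, 3): -9.

-9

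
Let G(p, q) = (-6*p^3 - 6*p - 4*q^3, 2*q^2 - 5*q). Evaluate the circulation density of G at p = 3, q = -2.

48

∂G₂/∂p = 0
∂G₁/∂q = -12*q^2
Scalar curl = 12*q^2
At (3, -2): 48.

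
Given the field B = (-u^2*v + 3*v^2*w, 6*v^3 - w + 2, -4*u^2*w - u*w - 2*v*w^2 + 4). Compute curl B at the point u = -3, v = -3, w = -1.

(-1, 50, -9)

(∇×B)₁ = ∂B₃/∂v − ∂B₂/∂w = -2*w^2 + 1
(∇×B)₂ = ∂B₁/∂w − ∂B₃/∂u = 8*u*w + 3*v^2 + w
(∇×B)₃ = ∂B₂/∂u − ∂B₁/∂v = u^2 - 6*v*w
∇×B = (-2*w^2 + 1, 8*u*w + 3*v^2 + w, u^2 - 6*v*w)
At (-3, -3, -1): (-1, 50, -9).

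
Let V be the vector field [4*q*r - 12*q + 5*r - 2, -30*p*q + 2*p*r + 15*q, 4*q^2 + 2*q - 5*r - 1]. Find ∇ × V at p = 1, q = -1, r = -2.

(∇×V)₁ = ∂V₃/∂q − ∂V₂/∂r = -2*p + 8*q + 2
(∇×V)₂ = ∂V₁/∂r − ∂V₃/∂p = 4*q + 5
(∇×V)₃ = ∂V₂/∂p − ∂V₁/∂q = -30*q - 2*r + 12
∇×V = (-2*p + 8*q + 2, 4*q + 5, -30*q - 2*r + 12)
At (1, -1, -2): (-8, 1, 46).

(-8, 1, 46)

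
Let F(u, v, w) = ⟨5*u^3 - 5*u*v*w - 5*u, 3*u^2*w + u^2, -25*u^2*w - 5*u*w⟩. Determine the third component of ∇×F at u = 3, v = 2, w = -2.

(∇×F)_3 = ∂F₂/∂u − ∂F₁/∂v
= 6*u*w + 2*u − (-5*u*w)
= 11*u*w + 2*u
At (3, 2, -2): -60.

-60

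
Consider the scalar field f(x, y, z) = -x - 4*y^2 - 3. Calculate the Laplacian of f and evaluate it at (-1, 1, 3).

-8

∂²f/∂x² = 0
∂²f/∂y² = -8
∂²f/∂z² = 0
∇²f = -8
At (-1, 1, 3): -8.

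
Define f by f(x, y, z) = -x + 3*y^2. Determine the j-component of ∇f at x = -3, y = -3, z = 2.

(∇f)_2 = ∂f/∂y = 6*y
At (-3, -3, 2): -18.

-18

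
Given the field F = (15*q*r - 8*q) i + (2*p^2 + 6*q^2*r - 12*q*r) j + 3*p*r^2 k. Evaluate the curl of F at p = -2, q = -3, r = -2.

(∇×F)₁ = ∂F₃/∂q − ∂F₂/∂r = -6*q^2 + 12*q
(∇×F)₂ = ∂F₁/∂r − ∂F₃/∂p = 15*q - 3*r^2
(∇×F)₃ = ∂F₂/∂p − ∂F₁/∂q = 4*p - 15*r + 8
∇×F = (-6*q^2 + 12*q, 15*q - 3*r^2, 4*p - 15*r + 8)
At (-2, -3, -2): (-90, -57, 30).

(-90, -57, 30)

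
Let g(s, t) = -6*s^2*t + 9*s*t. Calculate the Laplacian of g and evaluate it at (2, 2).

-24

∂²g/∂s² = -12*t
∂²g/∂t² = 0
∇²g = -12*t
At (2, 2): -24.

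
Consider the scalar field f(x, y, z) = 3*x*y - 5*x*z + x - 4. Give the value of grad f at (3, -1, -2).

∂f/∂x = 3*y - 5*z + 1
∂f/∂y = 3*x
∂f/∂z = -5*x
∇f = (3*y - 5*z + 1, 3*x, -5*x)
At (3, -1, -2): (8, 9, -15).

(8, 9, -15)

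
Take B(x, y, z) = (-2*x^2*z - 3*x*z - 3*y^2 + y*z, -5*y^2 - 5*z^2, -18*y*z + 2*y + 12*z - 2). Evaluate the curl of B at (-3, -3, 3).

(-22, -12, -21)

(∇×B)₁ = ∂B₃/∂y − ∂B₂/∂z = -8*z + 2
(∇×B)₂ = ∂B₁/∂z − ∂B₃/∂x = -2*x^2 - 3*x + y
(∇×B)₃ = ∂B₂/∂x − ∂B₁/∂y = 6*y - z
∇×B = (-8*z + 2, -2*x^2 - 3*x + y, 6*y - z)
At (-3, -3, 3): (-22, -12, -21).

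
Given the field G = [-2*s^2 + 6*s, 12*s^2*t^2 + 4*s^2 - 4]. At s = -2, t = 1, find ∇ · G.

110

∂G₁/∂s = -4*s + 6
∂G₂/∂t = 24*s^2*t
∇·G = 24*s^2*t - 4*s + 6
At (-2, 1): 110.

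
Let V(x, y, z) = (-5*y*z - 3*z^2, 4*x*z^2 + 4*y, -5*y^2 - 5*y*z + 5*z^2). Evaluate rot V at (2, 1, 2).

(∇×V)₁ = ∂V₃/∂y − ∂V₂/∂z = -8*x*z - 10*y - 5*z
(∇×V)₂ = ∂V₁/∂z − ∂V₃/∂x = -5*y - 6*z
(∇×V)₃ = ∂V₂/∂x − ∂V₁/∂y = 4*z^2 + 5*z
∇×V = (-8*x*z - 10*y - 5*z, -5*y - 6*z, 4*z^2 + 5*z)
At (2, 1, 2): (-52, -17, 26).

(-52, -17, 26)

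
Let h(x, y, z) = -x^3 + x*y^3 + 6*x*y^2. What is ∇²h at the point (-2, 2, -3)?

∂²h/∂x² = -6*x
∂²h/∂y² = 6*x*(y + 2)
∂²h/∂z² = 0
∇²h = 6*x*y + 6*x
At (-2, 2, -3): -36.

-36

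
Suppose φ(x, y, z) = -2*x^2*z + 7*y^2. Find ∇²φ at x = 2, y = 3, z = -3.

26

∂²φ/∂x² = -4*z
∂²φ/∂y² = 14
∂²φ/∂z² = 0
∇²φ = -4*z + 14
At (2, 3, -3): 26.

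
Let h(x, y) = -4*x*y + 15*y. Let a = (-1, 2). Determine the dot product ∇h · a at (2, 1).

18

∂h/∂x = -4*y
∂h/∂y = -4*x + 15
∇h at (2, 1) = (-4, 7)
∇h · a = (-4)(-1) + (7)(2) = 18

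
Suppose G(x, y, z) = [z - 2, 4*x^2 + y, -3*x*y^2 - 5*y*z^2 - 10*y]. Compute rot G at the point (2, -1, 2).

(-18, 4, 16)

(∇×G)₁ = ∂G₃/∂y − ∂G₂/∂z = -6*x*y - 5*z^2 - 10
(∇×G)₂ = ∂G₁/∂z − ∂G₃/∂x = 3*y^2 + 1
(∇×G)₃ = ∂G₂/∂x − ∂G₁/∂y = 8*x
∇×G = (-6*x*y - 5*z^2 - 10, 3*y^2 + 1, 8*x)
At (2, -1, 2): (-18, 4, 16).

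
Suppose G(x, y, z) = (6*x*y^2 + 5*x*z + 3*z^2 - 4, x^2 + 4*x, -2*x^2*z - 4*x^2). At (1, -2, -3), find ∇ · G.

∂G₁/∂x = 6*y^2 + 5*z
∂G₂/∂y = 0
∂G₃/∂z = -2*x^2
∇·G = -2*x^2 + 6*y^2 + 5*z
At (1, -2, -3): 7.

7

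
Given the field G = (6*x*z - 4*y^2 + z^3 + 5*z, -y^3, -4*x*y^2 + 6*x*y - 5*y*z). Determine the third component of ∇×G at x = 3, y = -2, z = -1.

(∇×G)_3 = ∂G₂/∂x − ∂G₁/∂y
= 0 − (-8*y)
= 8*y
At (3, -2, -1): -16.

-16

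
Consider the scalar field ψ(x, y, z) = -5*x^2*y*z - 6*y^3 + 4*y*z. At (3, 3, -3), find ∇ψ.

(270, -39, -123)

∂ψ/∂x = -10*x*y*z
∂ψ/∂y = -5*x^2*z - 18*y^2 + 4*z
∂ψ/∂z = -5*x^2*y + 4*y
∇ψ = (-10*x*y*z, -5*x^2*z - 18*y^2 + 4*z, -5*x^2*y + 4*y)
At (3, 3, -3): (270, -39, -123).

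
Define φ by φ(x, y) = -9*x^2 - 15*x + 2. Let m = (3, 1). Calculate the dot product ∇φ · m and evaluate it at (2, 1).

∂φ/∂x = -18*x - 15
∂φ/∂y = 0
∇φ at (2, 1) = (-51, 0)
∇φ · m = (-51)(3) + (0)(1) = -153

-153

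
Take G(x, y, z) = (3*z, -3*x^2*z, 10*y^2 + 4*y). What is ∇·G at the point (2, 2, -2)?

∂G₁/∂x = 0
∂G₂/∂y = 0
∂G₃/∂z = 0
∇·G = 0
At (2, 2, -2): 0.

0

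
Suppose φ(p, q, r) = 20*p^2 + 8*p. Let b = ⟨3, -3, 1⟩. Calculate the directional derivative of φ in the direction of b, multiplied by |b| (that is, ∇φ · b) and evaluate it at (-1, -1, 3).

∂φ/∂p = 40*p + 8
∂φ/∂q = 0
∂φ/∂r = 0
∇φ at (-1, -1, 3) = (-32, 0, 0)
∇φ · b = (-32)(3) + (0)(-3) + (0)(1) = -96

-96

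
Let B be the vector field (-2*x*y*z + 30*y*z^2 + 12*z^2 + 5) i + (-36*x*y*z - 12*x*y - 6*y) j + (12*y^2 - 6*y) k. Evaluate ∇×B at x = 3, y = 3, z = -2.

(∇×B)₁ = ∂B₃/∂y − ∂B₂/∂z = 36*x*y + 24*y - 6
(∇×B)₂ = ∂B₁/∂z − ∂B₃/∂x = -2*x*y + 60*y*z + 24*z
(∇×B)₃ = ∂B₂/∂x − ∂B₁/∂y = 2*x*z - 36*y*z - 12*y - 30*z^2
∇×B = (36*x*y + 24*y - 6, -2*x*y + 60*y*z + 24*z, 2*x*z - 36*y*z - 12*y - 30*z^2)
At (3, 3, -2): (390, -426, 48).

(390, -426, 48)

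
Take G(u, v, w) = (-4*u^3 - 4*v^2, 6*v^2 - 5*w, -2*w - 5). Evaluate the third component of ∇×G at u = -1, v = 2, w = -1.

(∇×G)_3 = ∂G₂/∂u − ∂G₁/∂v
= 0 − (-8*v)
= 8*v
At (-1, 2, -1): 16.

16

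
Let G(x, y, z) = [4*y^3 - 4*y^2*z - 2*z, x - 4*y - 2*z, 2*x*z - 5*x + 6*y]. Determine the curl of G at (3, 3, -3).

(∇×G)₁ = ∂G₃/∂y − ∂G₂/∂z = 8
(∇×G)₂ = ∂G₁/∂z − ∂G₃/∂x = -4*y^2 - 2*z + 3
(∇×G)₃ = ∂G₂/∂x − ∂G₁/∂y = -12*y^2 + 8*y*z + 1
∇×G = (8, -4*y^2 - 2*z + 3, -12*y^2 + 8*y*z + 1)
At (3, 3, -3): (8, -27, -179).

(8, -27, -179)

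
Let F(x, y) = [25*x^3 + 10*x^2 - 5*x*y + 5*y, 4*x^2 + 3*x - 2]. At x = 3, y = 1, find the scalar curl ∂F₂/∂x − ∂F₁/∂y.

∂F₂/∂x = 8*x + 3
∂F₁/∂y = -5*x + 5
Scalar curl = 13*x - 2
At (3, 1): 37.

37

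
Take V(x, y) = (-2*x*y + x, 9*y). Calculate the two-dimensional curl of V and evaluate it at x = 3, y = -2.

∂V₂/∂x = 0
∂V₁/∂y = -2*x
Scalar curl = 2*x
At (3, -2): 6.

6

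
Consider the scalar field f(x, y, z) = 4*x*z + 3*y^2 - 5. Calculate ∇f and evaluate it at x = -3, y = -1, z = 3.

∂f/∂x = 4*z
∂f/∂y = 6*y
∂f/∂z = 4*x
∇f = (4*z, 6*y, 4*x)
At (-3, -1, 3): (12, -6, -12).

(12, -6, -12)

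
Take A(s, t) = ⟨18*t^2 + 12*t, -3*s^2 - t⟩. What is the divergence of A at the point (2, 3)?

∂A₁/∂s = 0
∂A₂/∂t = -1
∇·A = -1
At (2, 3): -1.

-1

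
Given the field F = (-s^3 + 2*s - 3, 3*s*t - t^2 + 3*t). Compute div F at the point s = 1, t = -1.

∂F₁/∂s = -3*s^2 + 2
∂F₂/∂t = 3*s - 2*t + 3
∇·F = -3*s^2 + 3*s - 2*t + 5
At (1, -1): 7.

7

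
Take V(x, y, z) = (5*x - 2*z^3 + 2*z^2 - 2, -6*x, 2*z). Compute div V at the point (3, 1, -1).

∂V₁/∂x = 5
∂V₂/∂y = 0
∂V₃/∂z = 2
∇·V = 7
At (3, 1, -1): 7.

7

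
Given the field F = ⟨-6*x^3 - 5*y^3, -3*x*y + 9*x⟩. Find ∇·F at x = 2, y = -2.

∂F₁/∂x = -18*x^2
∂F₂/∂y = -3*x
∇·F = -18*x^2 - 3*x
At (2, -2): -78.

-78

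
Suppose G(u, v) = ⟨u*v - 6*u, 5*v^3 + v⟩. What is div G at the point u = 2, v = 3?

133

∂G₁/∂u = v - 6
∂G₂/∂v = 15*v^2 + 1
∇·G = 15*v^2 + v - 5
At (2, 3): 133.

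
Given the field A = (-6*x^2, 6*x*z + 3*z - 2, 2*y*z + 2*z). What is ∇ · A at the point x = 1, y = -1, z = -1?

-12

∂A₁/∂x = -12*x
∂A₂/∂y = 0
∂A₃/∂z = 2*y + 2
∇·A = -12*x + 2*y + 2
At (1, -1, -1): -12.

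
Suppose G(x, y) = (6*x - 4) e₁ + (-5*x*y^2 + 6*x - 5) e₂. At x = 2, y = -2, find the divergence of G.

46

∂G₁/∂x = 6
∂G₂/∂y = -10*x*y
∇·G = -10*x*y + 6
At (2, -2): 46.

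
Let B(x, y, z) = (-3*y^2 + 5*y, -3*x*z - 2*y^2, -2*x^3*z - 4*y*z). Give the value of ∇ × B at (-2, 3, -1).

(-2, -24, 16)

(∇×B)₁ = ∂B₃/∂y − ∂B₂/∂z = 3*x - 4*z
(∇×B)₂ = ∂B₁/∂z − ∂B₃/∂x = 6*x^2*z
(∇×B)₃ = ∂B₂/∂x − ∂B₁/∂y = 6*y - 3*z - 5
∇×B = (3*x - 4*z, 6*x^2*z, 6*y - 3*z - 5)
At (-2, 3, -1): (-2, -24, 16).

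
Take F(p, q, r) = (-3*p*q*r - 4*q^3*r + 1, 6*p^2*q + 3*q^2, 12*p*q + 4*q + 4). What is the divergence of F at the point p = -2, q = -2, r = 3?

∂F₁/∂p = -3*q*r
∂F₂/∂q = 6*p^2 + 6*q
∂F₃/∂r = 0
∇·F = 6*p^2 - 3*q*r + 6*q
At (-2, -2, 3): 30.

30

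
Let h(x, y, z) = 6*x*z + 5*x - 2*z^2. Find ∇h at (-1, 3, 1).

(11, 0, -10)

∂h/∂x = 6*z + 5
∂h/∂y = 0
∂h/∂z = 6*x - 4*z
∇h = (6*z + 5, 0, 6*x - 4*z)
At (-1, 3, 1): (11, 0, -10).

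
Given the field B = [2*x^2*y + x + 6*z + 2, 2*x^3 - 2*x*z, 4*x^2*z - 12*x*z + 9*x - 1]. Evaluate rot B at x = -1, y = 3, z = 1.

(∇×B)₁ = ∂B₃/∂y − ∂B₂/∂z = 2*x
(∇×B)₂ = ∂B₁/∂z − ∂B₃/∂x = -8*x*z + 12*z - 3
(∇×B)₃ = ∂B₂/∂x − ∂B₁/∂y = 4*x^2 - 2*z
∇×B = (2*x, -8*x*z + 12*z - 3, 4*x^2 - 2*z)
At (-1, 3, 1): (-2, 17, 2).

(-2, 17, 2)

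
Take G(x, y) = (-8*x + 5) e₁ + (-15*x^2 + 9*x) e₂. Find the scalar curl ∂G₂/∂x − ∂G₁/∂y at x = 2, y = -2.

-51

∂G₂/∂x = -30*x + 9
∂G₁/∂y = 0
Scalar curl = -30*x + 9
At (2, -2): -51.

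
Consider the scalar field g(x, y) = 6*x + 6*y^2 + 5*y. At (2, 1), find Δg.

12

∂²g/∂x² = 0
∂²g/∂y² = 12
∇²g = 12
At (2, 1): 12.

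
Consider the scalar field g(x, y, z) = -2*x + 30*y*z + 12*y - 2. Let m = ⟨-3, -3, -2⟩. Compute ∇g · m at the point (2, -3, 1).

∂g/∂x = -2
∂g/∂y = 30*z + 12
∂g/∂z = 30*y
∇g at (2, -3, 1) = (-2, 42, -90)
∇g · m = (-2)(-3) + (42)(-3) + (-90)(-2) = 60

60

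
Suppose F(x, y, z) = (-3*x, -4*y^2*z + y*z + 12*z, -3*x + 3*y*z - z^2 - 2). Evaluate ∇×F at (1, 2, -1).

(∇×F)₁ = ∂F₃/∂y − ∂F₂/∂z = 4*y^2 - y + 3*z - 12
(∇×F)₂ = ∂F₁/∂z − ∂F₃/∂x = 3
(∇×F)₃ = ∂F₂/∂x − ∂F₁/∂y = 0
∇×F = (4*y^2 - y + 3*z - 12, 3, 0)
At (1, 2, -1): (-1, 3, 0).

(-1, 3, 0)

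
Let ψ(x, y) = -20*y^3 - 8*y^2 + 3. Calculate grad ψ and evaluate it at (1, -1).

(0, -44)

∂ψ/∂x = 0
∂ψ/∂y = -60*y^2 - 16*y
∇ψ = (0, -60*y^2 - 16*y)
At (1, -1): (0, -44).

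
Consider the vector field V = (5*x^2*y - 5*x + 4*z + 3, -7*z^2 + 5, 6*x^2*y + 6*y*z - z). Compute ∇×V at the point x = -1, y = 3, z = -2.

(∇×V)₁ = ∂V₃/∂y − ∂V₂/∂z = 6*x^2 + 20*z
(∇×V)₂ = ∂V₁/∂z − ∂V₃/∂x = -12*x*y + 4
(∇×V)₃ = ∂V₂/∂x − ∂V₁/∂y = -5*x^2
∇×V = (6*x^2 + 20*z, -12*x*y + 4, -5*x^2)
At (-1, 3, -2): (-34, 40, -5).

(-34, 40, -5)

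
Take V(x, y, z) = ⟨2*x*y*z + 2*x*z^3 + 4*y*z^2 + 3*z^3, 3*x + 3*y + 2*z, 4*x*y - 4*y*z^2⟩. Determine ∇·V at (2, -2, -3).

-87

∂V₁/∂x = 2*y*z + 2*z^3
∂V₂/∂y = 3
∂V₃/∂z = -8*y*z
∇·V = -6*y*z + 2*z^3 + 3
At (2, -2, -3): -87.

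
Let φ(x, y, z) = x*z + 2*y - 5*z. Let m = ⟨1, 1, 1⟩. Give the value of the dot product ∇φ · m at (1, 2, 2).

∂φ/∂x = z
∂φ/∂y = 2
∂φ/∂z = x - 5
∇φ at (1, 2, 2) = (2, 2, -4)
∇φ · m = (2)(1) + (2)(1) + (-4)(1) = 0

0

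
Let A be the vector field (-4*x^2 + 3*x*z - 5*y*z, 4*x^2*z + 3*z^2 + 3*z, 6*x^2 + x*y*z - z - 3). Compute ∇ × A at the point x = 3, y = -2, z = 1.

(-42, -15, 29)

(∇×A)₁ = ∂A₃/∂y − ∂A₂/∂z = -4*x^2 + x*z - 6*z - 3
(∇×A)₂ = ∂A₁/∂z − ∂A₃/∂x = -9*x - y*z - 5*y
(∇×A)₃ = ∂A₂/∂x − ∂A₁/∂y = 8*x*z + 5*z
∇×A = (-4*x^2 + x*z - 6*z - 3, -9*x - y*z - 5*y, 8*x*z + 5*z)
At (3, -2, 1): (-42, -15, 29).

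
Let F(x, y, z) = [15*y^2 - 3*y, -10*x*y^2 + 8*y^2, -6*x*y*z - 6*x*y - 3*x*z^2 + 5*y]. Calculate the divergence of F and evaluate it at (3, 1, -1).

-44

∂F₁/∂x = 0
∂F₂/∂y = -20*x*y + 16*y
∂F₃/∂z = -6*x*y - 6*x*z
∇·F = -26*x*y - 6*x*z + 16*y
At (3, 1, -1): -44.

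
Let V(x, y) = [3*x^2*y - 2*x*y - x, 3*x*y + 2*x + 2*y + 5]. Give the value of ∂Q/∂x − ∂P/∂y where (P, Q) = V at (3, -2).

∂V₂/∂x = 3*y + 2
∂V₁/∂y = 3*x^2 - 2*x
Scalar curl = -3*x^2 + 2*x + 3*y + 2
At (3, -2): -25.

-25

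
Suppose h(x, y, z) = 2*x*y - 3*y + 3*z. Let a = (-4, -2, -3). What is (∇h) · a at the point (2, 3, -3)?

∂h/∂x = 2*y
∂h/∂y = 2*x - 3
∂h/∂z = 3
∇h at (2, 3, -3) = (6, 1, 3)
∇h · a = (6)(-4) + (1)(-2) + (3)(-3) = -35

-35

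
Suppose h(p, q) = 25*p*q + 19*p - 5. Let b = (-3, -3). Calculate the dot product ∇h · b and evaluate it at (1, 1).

∂h/∂p = 25*q + 19
∂h/∂q = 25*p
∇h at (1, 1) = (44, 25)
∇h · b = (44)(-3) + (25)(-3) = -207

-207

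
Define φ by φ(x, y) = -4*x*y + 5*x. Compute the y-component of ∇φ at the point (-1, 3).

(∇φ)_2 = ∂φ/∂y = -4*x
At (-1, 3): 4.

4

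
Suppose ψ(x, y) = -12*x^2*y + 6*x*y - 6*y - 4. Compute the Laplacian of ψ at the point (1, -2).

∂²ψ/∂x² = -24*y
∂²ψ/∂y² = 0
∇²ψ = -24*y
At (1, -2): 48.

48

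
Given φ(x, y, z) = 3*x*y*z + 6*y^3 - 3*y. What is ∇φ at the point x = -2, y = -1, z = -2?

(6, 27, 6)

∂φ/∂x = 3*y*z
∂φ/∂y = 3*x*z + 18*y^2 - 3
∂φ/∂z = 3*x*y
∇φ = (3*y*z, 3*x*z + 18*y^2 - 3, 3*x*y)
At (-2, -1, -2): (6, 27, 6).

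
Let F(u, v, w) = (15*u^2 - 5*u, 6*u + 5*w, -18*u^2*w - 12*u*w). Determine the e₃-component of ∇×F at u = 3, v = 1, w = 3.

6

(∇×F)_3 = ∂F₂/∂u − ∂F₁/∂v
= 6 − (0)
= 6
At (3, 1, 3): 6.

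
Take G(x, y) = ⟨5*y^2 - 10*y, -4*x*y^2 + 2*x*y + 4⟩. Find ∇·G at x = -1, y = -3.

∂G₁/∂x = 0
∂G₂/∂y = -8*x*y + 2*x
∇·G = -8*x*y + 2*x
At (-1, -3): -26.

-26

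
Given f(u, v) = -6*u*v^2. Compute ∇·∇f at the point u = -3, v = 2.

∂²f/∂u² = 0
∂²f/∂v² = -12*u
∇²f = -12*u
At (-3, 2): 36.

36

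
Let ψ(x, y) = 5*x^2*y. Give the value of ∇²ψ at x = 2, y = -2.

∂²ψ/∂x² = 10*y
∂²ψ/∂y² = 0
∇²ψ = 10*y
At (2, -2): -20.

-20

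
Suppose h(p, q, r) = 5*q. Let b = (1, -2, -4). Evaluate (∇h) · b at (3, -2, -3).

-10

∂h/∂p = 0
∂h/∂q = 5
∂h/∂r = 0
∇h at (3, -2, -3) = (0, 5, 0)
∇h · b = (0)(1) + (5)(-2) + (0)(-4) = -10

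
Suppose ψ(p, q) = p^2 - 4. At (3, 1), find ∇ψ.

∂ψ/∂p = 2*p
∂ψ/∂q = 0
∇ψ = (2*p, 0)
At (3, 1): (6, 0).

(6, 0)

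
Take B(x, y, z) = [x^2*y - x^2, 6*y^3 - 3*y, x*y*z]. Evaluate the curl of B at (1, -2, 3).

(∇×B)₁ = ∂B₃/∂y − ∂B₂/∂z = x*z
(∇×B)₂ = ∂B₁/∂z − ∂B₃/∂x = -y*z
(∇×B)₃ = ∂B₂/∂x − ∂B₁/∂y = -x^2
∇×B = (x*z, -y*z, -x^2)
At (1, -2, 3): (3, 6, -1).

(3, 6, -1)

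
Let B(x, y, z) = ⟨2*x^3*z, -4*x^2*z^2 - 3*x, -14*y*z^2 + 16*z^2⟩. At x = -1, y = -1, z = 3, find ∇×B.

(∇×B)₁ = ∂B₃/∂y − ∂B₂/∂z = 8*x^2*z - 14*z^2
(∇×B)₂ = ∂B₁/∂z − ∂B₃/∂x = 2*x^3
(∇×B)₃ = ∂B₂/∂x − ∂B₁/∂y = -8*x*z^2 - 3
∇×B = (8*x^2*z - 14*z^2, 2*x^3, -8*x*z^2 - 3)
At (-1, -1, 3): (-102, -2, 69).

(-102, -2, 69)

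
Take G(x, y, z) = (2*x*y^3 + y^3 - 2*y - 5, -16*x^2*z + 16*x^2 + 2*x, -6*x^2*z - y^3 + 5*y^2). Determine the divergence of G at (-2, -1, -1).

∂G₁/∂x = 2*y^3
∂G₂/∂y = 0
∂G₃/∂z = -6*x^2
∇·G = -6*x^2 + 2*y^3
At (-2, -1, -1): -26.

-26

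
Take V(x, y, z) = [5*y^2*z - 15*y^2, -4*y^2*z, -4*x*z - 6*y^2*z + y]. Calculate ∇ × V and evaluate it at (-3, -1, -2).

(-19, -3, -50)

(∇×V)₁ = ∂V₃/∂y − ∂V₂/∂z = 4*y^2 - 12*y*z + 1
(∇×V)₂ = ∂V₁/∂z − ∂V₃/∂x = 5*y^2 + 4*z
(∇×V)₃ = ∂V₂/∂x − ∂V₁/∂y = -10*y*z + 30*y
∇×V = (4*y^2 - 12*y*z + 1, 5*y^2 + 4*z, -10*y*z + 30*y)
At (-3, -1, -2): (-19, -3, -50).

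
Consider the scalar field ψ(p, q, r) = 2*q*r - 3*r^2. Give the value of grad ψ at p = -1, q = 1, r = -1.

∂ψ/∂p = 0
∂ψ/∂q = 2*r
∂ψ/∂r = 2*q - 6*r
∇ψ = (0, 2*r, 2*q - 6*r)
At (-1, 1, -1): (0, -2, 8).

(0, -2, 8)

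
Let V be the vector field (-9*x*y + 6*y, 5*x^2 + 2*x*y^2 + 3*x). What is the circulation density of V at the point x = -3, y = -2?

-52

∂V₂/∂x = 10*x + 2*y^2 + 3
∂V₁/∂y = -9*x + 6
Scalar curl = 19*x + 2*y^2 - 3
At (-3, -2): -52.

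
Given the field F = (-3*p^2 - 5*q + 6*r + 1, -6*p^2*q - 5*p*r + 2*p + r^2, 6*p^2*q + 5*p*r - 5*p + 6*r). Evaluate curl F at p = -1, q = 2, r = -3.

(7, 50, 46)

(∇×F)₁ = ∂F₃/∂q − ∂F₂/∂r = 6*p^2 + 5*p - 2*r
(∇×F)₂ = ∂F₁/∂r − ∂F₃/∂p = -12*p*q - 5*r + 11
(∇×F)₃ = ∂F₂/∂p − ∂F₁/∂q = -12*p*q - 5*r + 7
∇×F = (6*p^2 + 5*p - 2*r, -12*p*q - 5*r + 11, -12*p*q - 5*r + 7)
At (-1, 2, -3): (7, 50, 46).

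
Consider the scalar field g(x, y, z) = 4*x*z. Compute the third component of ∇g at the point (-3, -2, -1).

(∇g)_3 = ∂g/∂z = 4*x
At (-3, -2, -1): -12.

-12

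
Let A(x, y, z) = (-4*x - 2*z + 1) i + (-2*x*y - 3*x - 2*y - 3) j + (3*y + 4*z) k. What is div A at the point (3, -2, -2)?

∂A₁/∂x = -4
∂A₂/∂y = -2*x - 2
∂A₃/∂z = 4
∇·A = -2*x - 2
At (3, -2, -2): -8.

-8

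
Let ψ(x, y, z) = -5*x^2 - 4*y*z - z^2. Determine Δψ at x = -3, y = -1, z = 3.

∂²ψ/∂x² = -10
∂²ψ/∂y² = 0
∂²ψ/∂z² = -2
∇²ψ = -12
At (-3, -1, 3): -12.

-12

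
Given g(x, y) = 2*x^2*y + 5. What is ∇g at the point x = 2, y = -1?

(-8, 8)

∂g/∂x = 4*x*y
∂g/∂y = 2*x^2
∇g = (4*x*y, 2*x^2)
At (2, -1): (-8, 8).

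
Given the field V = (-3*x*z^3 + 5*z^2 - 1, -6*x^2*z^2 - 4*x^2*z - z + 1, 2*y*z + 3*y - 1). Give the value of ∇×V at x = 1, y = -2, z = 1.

(∇×V)₁ = ∂V₃/∂y − ∂V₂/∂z = 12*x^2*z + 4*x^2 + 2*z + 4
(∇×V)₂ = ∂V₁/∂z − ∂V₃/∂x = -9*x*z^2 + 10*z
(∇×V)₃ = ∂V₂/∂x − ∂V₁/∂y = -12*x*z^2 - 8*x*z
∇×V = (12*x^2*z + 4*x^2 + 2*z + 4, -9*x*z^2 + 10*z, -12*x*z^2 - 8*x*z)
At (1, -2, 1): (22, 1, -20).

(22, 1, -20)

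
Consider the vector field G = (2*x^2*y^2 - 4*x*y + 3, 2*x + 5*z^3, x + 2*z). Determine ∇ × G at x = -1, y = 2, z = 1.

(∇×G)₁ = ∂G₃/∂y − ∂G₂/∂z = -15*z^2
(∇×G)₂ = ∂G₁/∂z − ∂G₃/∂x = -1
(∇×G)₃ = ∂G₂/∂x − ∂G₁/∂y = -4*x^2*y + 4*x + 2
∇×G = (-15*z^2, -1, -4*x^2*y + 4*x + 2)
At (-1, 2, 1): (-15, -1, -10).

(-15, -1, -10)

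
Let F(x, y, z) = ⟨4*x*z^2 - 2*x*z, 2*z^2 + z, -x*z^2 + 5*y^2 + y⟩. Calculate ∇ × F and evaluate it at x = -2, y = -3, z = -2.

(-22, 40, 0)

(∇×F)₁ = ∂F₃/∂y − ∂F₂/∂z = 10*y - 4*z
(∇×F)₂ = ∂F₁/∂z − ∂F₃/∂x = 8*x*z - 2*x + z^2
(∇×F)₃ = ∂F₂/∂x − ∂F₁/∂y = 0
∇×F = (10*y - 4*z, 8*x*z - 2*x + z^2, 0)
At (-2, -3, -2): (-22, 40, 0).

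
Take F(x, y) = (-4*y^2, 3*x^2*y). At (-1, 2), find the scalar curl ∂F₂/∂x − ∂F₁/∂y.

∂F₂/∂x = 6*x*y
∂F₁/∂y = -8*y
Scalar curl = 6*x*y + 8*y
At (-1, 2): 4.

4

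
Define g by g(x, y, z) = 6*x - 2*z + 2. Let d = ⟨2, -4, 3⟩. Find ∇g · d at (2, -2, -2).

∂g/∂x = 6
∂g/∂y = 0
∂g/∂z = -2
∇g at (2, -2, -2) = (6, 0, -2)
∇g · d = (6)(2) + (0)(-4) + (-2)(3) = 6

6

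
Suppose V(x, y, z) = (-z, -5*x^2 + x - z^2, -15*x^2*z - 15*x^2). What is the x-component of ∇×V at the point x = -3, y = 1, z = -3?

(∇×V)_1 = ∂V₃/∂y − ∂V₂/∂z
= 0 − (-2*z)
= 2*z
At (-3, 1, -3): -6.

-6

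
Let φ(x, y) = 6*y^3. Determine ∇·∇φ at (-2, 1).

∂²φ/∂x² = 0
∂²φ/∂y² = 36*y
∇²φ = 36*y
At (-2, 1): 36.

36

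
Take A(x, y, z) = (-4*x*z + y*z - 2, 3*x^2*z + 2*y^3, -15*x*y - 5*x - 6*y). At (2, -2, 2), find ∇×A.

(∇×A)₁ = ∂A₃/∂y − ∂A₂/∂z = -3*x^2 - 15*x - 6
(∇×A)₂ = ∂A₁/∂z − ∂A₃/∂x = -4*x + 16*y + 5
(∇×A)₃ = ∂A₂/∂x − ∂A₁/∂y = 6*x*z - z
∇×A = (-3*x^2 - 15*x - 6, -4*x + 16*y + 5, 6*x*z - z)
At (2, -2, 2): (-48, -35, 22).

(-48, -35, 22)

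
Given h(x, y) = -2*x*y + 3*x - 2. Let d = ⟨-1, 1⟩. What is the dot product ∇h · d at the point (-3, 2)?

7

∂h/∂x = -2*y + 3
∂h/∂y = -2*x
∇h at (-3, 2) = (-1, 6)
∇h · d = (-1)(-1) + (6)(1) = 7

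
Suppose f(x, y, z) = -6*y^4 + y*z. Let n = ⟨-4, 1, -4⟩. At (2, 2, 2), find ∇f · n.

∂f/∂x = 0
∂f/∂y = -24*y^3 + z
∂f/∂z = y
∇f at (2, 2, 2) = (0, -190, 2)
∇f · n = (0)(-4) + (-190)(1) + (2)(-4) = -198

-198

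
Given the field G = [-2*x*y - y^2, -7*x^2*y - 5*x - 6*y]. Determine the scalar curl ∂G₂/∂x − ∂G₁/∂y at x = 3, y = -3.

∂G₂/∂x = -14*x*y - 5
∂G₁/∂y = -2*x - 2*y
Scalar curl = -14*x*y + 2*x + 2*y - 5
At (3, -3): 121.

121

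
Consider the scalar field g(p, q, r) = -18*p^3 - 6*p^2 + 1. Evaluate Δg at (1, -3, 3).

∂²g/∂p² = -12*(9*p + 1)
∂²g/∂q² = 0
∂²g/∂r² = 0
∇²g = -108*p - 12
At (1, -3, 3): -120.

-120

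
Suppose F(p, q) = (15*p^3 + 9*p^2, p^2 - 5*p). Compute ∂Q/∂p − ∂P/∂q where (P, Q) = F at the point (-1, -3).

∂F₂/∂p = 2*p - 5
∂F₁/∂q = 0
Scalar curl = 2*p - 5
At (-1, -3): -7.

-7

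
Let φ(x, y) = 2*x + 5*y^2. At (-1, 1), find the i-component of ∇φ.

2

(∇φ)_1 = ∂φ/∂x = 2
At (-1, 1): 2.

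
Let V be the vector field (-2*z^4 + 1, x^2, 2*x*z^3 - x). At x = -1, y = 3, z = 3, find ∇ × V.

(0, -269, -2)

(∇×V)₁ = ∂V₃/∂y − ∂V₂/∂z = 0
(∇×V)₂ = ∂V₁/∂z − ∂V₃/∂x = -10*z^3 + 1
(∇×V)₃ = ∂V₂/∂x − ∂V₁/∂y = 2*x
∇×V = (0, -10*z^3 + 1, 2*x)
At (-1, 3, 3): (0, -269, -2).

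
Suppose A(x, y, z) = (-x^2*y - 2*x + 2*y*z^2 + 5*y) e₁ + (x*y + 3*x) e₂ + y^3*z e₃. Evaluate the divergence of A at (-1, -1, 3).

-6

∂A₁/∂x = -2*x*y - 2
∂A₂/∂y = x
∂A₃/∂z = y^3
∇·A = -2*x*y + x + y^3 - 2
At (-1, -1, 3): -6.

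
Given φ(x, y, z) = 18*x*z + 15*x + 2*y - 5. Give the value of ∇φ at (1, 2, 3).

(69, 2, 18)

∂φ/∂x = 18*z + 15
∂φ/∂y = 2
∂φ/∂z = 18*x
∇φ = (18*z + 15, 2, 18*x)
At (1, 2, 3): (69, 2, 18).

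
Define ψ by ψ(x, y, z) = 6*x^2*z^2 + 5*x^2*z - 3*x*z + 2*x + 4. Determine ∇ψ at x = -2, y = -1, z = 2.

∂ψ/∂x = 12*x*z^2 + 10*x*z - 3*z + 2
∂ψ/∂y = 0
∂ψ/∂z = 12*x^2*z + 5*x^2 - 3*x
∇ψ = (12*x*z^2 + 10*x*z - 3*z + 2, 0, 12*x^2*z + 5*x^2 - 3*x)
At (-2, -1, 2): (-140, 0, 122).

(-140, 0, 122)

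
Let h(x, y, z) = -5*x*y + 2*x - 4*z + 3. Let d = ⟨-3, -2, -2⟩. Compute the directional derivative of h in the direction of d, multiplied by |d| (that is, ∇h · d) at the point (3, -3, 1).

-13

∂h/∂x = -5*y + 2
∂h/∂y = -5*x
∂h/∂z = -4
∇h at (3, -3, 1) = (17, -15, -4)
∇h · d = (17)(-3) + (-15)(-2) + (-4)(-2) = -13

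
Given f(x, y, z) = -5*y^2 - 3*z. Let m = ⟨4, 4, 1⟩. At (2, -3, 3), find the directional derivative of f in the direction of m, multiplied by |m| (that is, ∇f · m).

∂f/∂x = 0
∂f/∂y = -10*y
∂f/∂z = -3
∇f at (2, -3, 3) = (0, 30, -3)
∇f · m = (0)(4) + (30)(4) + (-3)(1) = 117

117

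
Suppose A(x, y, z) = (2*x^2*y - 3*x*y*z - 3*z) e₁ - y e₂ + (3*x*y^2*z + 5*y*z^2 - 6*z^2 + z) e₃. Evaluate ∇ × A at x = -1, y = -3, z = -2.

(-16, 42, 4)

(∇×A)₁ = ∂A₃/∂y − ∂A₂/∂z = 6*x*y*z + 5*z^2
(∇×A)₂ = ∂A₁/∂z − ∂A₃/∂x = -3*x*y - 3*y^2*z - 3
(∇×A)₃ = ∂A₂/∂x − ∂A₁/∂y = -2*x^2 + 3*x*z
∇×A = (6*x*y*z + 5*z^2, -3*x*y - 3*y^2*z - 3, -2*x^2 + 3*x*z)
At (-1, -3, -2): (-16, 42, 4).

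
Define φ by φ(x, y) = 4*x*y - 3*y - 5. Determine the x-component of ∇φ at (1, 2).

8

(∇φ)_1 = ∂φ/∂x = 4*y
At (1, 2): 8.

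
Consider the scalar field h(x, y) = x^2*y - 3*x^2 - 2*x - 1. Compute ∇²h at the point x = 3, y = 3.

∂²h/∂x² = 2*(y - 3)
∂²h/∂y² = 0
∇²h = 2*y - 6
At (3, 3): 0.

0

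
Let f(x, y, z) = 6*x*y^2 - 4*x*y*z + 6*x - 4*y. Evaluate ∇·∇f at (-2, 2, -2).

-24

∂²f/∂x² = 0
∂²f/∂y² = 12*x
∂²f/∂z² = 0
∇²f = 12*x
At (-2, 2, -2): -24.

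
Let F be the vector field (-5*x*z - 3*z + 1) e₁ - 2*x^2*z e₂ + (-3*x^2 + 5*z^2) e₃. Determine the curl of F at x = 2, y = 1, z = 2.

(∇×F)₁ = ∂F₃/∂y − ∂F₂/∂z = 2*x^2
(∇×F)₂ = ∂F₁/∂z − ∂F₃/∂x = x - 3
(∇×F)₃ = ∂F₂/∂x − ∂F₁/∂y = -4*x*z
∇×F = (2*x^2, x - 3, -4*x*z)
At (2, 1, 2): (8, -1, -16).

(8, -1, -16)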